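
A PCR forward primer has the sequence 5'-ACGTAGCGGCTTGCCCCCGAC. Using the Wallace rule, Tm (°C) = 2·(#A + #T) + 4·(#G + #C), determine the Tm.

Counting bases: C=9, A=3, T=3, G=6
AT pairs contribute 6, GC pairs contribute 15.
Tm = 2×6 + 4×15 = 72°C

72°C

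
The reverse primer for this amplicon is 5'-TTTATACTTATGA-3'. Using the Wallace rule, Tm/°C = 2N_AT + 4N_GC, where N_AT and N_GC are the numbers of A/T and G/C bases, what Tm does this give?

Scanning the sequence gives C=1, A=4, G=1, T=7.
AT pairs contribute 11, GC pairs contribute 2.
Tm = 4·2 + 2·11 = 8 + 22 = 30°C

30°C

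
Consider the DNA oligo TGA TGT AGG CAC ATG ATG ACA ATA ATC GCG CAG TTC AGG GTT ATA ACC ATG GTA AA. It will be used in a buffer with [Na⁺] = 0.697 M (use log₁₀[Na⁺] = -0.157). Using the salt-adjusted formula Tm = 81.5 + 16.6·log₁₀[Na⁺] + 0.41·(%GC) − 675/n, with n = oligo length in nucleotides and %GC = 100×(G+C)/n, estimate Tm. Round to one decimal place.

83.7°C

Length n = 56. Counting bases: T=14, G=14, A=19, C=9
G+C = 23, so %GC = 23/56 × 100 = 41.071%
Salt term: 16.6 × (-0.157) = -2.606
GC term: 0.41 × 41.071 = 16.839; length term: −675/56 = −12.054
Tm = 81.5 + (-2.606) + 16.839 − 12.054 = 83.679 → 83.7°C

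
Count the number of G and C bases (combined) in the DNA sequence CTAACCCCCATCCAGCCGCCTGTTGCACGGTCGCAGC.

T=6, G=8, C=17, A=6
G+C = 8 + 17 = 25

25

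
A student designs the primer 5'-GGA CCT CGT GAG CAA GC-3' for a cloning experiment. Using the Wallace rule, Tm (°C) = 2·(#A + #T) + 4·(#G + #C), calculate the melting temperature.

Counting bases: T=2, C=5, G=6, A=4
A+T = 6, G+C = 11
Tm = 4·11 + 2·6 = 44 + 12 = 56°C

56°C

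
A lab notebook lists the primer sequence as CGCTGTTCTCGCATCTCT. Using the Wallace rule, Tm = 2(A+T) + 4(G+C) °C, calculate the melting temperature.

Scanning the sequence gives G=3, C=7, A=1, T=7.
AT pairs contribute 8, GC pairs contribute 10.
Tm = 4·10 + 2·8 = 40 + 16 = 56°C

56°C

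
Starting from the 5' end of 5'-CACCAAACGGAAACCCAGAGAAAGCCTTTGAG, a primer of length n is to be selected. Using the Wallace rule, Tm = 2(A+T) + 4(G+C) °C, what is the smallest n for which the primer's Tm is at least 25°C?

First 8 bases: CACCAAAC → Tm = 24°C (< 25°C)
First 9 bases: CACCAAACG → Tm = 28°C (≥ 25°C)
Each additional base adds 2°C (A/T) or 4°C (G/C), so Tm is non-decreasing in n; n = 9 is the first length to reach 25°C.

n = 9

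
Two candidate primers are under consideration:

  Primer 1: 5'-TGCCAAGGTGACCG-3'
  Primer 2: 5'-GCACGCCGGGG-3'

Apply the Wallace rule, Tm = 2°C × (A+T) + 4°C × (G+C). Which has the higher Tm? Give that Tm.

Primer 1, 46°C

Primer 1: A+T=5, G+C=9 → Tm = 2(5)+4(9) = 46°C
Primer 2: A+T=1, G+C=10 → Tm = 2(1)+4(10) = 42°C
46°C vs 42°C → primer 1 is higher.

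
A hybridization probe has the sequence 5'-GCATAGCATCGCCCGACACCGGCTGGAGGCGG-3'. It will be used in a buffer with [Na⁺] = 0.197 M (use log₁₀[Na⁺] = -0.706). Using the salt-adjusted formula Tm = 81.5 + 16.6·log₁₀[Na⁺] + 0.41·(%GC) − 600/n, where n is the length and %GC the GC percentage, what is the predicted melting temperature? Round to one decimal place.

Length n = 32. C=11, G=12, T=3, A=6
G+C = 23, so %GC = 23/32 × 100 = 71.875%
Salt term: 16.6 × (-0.706) = -11.72
GC term: 0.41 × 71.875 = 29.469; length term: −600/32 = −18.75
Tm = 81.5 + (-11.72) + 29.469 − 18.75 = 80.499 → 80.5°C

80.5°C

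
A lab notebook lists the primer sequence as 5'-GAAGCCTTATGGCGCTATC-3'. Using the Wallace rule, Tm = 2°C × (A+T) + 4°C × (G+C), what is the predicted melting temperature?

Counting bases: G=5, C=5, A=4, T=5
So N_AT = 9 and N_GC = 10.
Tm = 2(9) + 4(10) = 18 + 40 = 58°C

58°C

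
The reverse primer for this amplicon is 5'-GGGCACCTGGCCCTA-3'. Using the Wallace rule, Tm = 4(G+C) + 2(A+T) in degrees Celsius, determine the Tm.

52°C

Scanning the sequence gives C=6, A=2, T=2, G=5.
AT pairs contribute 4, GC pairs contribute 11.
Tm = 4·11 + 2·4 = 44 + 8 = 52°C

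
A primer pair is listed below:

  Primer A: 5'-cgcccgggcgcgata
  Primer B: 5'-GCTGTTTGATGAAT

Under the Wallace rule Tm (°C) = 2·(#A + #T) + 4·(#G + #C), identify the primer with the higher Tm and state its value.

Primer A, 54°C

Primer A: A+T=3, G+C=12 → Tm = 2(3)+4(12) = 54°C
Primer B: A+T=9, G+C=5 → Tm = 2(9)+4(5) = 38°C
54°C vs 38°C → primer A is higher.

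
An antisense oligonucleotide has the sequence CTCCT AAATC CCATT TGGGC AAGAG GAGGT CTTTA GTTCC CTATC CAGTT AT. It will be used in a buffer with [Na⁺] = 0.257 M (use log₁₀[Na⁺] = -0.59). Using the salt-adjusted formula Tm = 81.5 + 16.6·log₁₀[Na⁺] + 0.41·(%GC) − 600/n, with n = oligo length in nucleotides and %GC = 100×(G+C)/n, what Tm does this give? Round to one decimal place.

78.3°C

Length n = 52. Base counts: A=12, G=10, C=13, T=17
G+C = 23, so %GC = 23/52 × 100 = 44.231%
Salt term: 16.6 × (-0.59) = -9.794
GC term: 0.41 × 44.231 = 18.135; length term: −600/52 = −11.538
Tm = 81.5 + (-9.794) + 18.135 − 11.538 = 78.303 → 78.3°C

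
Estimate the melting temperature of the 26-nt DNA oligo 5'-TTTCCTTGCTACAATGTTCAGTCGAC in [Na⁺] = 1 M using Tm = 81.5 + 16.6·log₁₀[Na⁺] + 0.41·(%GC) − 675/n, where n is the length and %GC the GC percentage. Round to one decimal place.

Length n = 26. Base counts: C=7, T=10, A=5, G=4
G+C = 11, so %GC = 11/26 × 100 = 42.308%
Salt term: 16.6 × (0) = 0
GC term: 0.41 × 42.308 = 17.346; length term: −675/26 = −25.962
Tm = 81.5 + (0) + 17.346 − 25.962 = 72.884 → 72.9°C

72.9°C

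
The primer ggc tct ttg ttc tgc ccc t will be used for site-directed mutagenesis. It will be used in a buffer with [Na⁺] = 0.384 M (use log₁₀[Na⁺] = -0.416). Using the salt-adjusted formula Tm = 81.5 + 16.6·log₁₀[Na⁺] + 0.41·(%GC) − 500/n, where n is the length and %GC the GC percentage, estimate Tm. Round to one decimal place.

72.0°C

Length n = 19. A=0, T=8, G=4, C=7
G+C = 11, so %GC = 11/19 × 100 = 57.895%
Salt term: 16.6 × (-0.416) = -6.906
GC term: 0.41 × 57.895 = 23.737; length term: −500/19 = −26.316
Tm = 81.5 + (-6.906) + 23.737 − 26.316 = 72.015 → 72.0°C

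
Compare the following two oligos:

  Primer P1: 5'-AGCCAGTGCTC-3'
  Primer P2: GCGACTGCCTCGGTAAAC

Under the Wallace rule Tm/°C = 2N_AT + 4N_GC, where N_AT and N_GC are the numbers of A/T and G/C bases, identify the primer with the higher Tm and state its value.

Primer P1: A+T=4, G+C=7 → Tm = 2(4)+4(7) = 36°C
Primer P2: A+T=7, G+C=11 → Tm = 2(7)+4(11) = 58°C
36°C vs 58°C → primer P2 is higher.

Primer P2, 58°C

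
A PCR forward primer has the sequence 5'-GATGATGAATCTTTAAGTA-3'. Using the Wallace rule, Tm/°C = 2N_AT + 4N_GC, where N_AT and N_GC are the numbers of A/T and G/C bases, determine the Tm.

Base counts: T=7, C=1, G=4, A=7
A+T = 14, G+C = 5
Tm = 2×14 + 4×5 = 48°C

48°C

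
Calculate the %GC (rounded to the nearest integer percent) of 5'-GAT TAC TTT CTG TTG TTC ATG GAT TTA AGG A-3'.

G=7, A=7, C=3, T=14
G+C = 7 + 3 = 10 out of 31 bases
%GC = 10/31 × 100 = 32.26% ≈ 32%

32%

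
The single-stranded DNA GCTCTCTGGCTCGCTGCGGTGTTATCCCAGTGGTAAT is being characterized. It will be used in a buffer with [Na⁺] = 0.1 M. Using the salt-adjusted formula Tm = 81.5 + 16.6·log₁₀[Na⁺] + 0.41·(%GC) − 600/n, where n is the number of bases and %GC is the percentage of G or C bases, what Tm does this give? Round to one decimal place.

72.0°C

Length n = 37. C=10, T=12, A=4, G=11
G+C = 21, so %GC = 21/37 × 100 = 56.757%
Salt term: 16.6 × (-1) = -16.6
GC term: 0.41 × 56.757 = 23.27; length term: −600/37 = −16.216
Tm = 81.5 + (-16.6) + 23.27 − 16.216 = 71.954 → 72.0°C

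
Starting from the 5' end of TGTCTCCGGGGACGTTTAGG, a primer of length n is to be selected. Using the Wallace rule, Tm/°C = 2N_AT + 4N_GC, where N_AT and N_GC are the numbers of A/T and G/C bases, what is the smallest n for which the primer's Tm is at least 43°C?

n = 13

First 12 bases: TGTCTCCGGGGA → Tm = 40°C (< 43°C)
First 13 bases: TGTCTCCGGGGAC → Tm = 44°C (≥ 43°C)
Each additional base adds 2°C (A/T) or 4°C (G/C), so Tm is non-decreasing in n; n = 13 is the first length to reach 43°C.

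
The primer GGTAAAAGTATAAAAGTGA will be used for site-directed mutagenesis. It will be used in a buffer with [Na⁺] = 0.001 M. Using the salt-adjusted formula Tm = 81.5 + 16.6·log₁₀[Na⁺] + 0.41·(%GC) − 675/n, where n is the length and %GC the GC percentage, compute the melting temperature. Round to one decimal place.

7.0°C

Length n = 19. Base counts: T=4, A=10, C=0, G=5
G+C = 5, so %GC = 5/19 × 100 = 26.316%
Salt term: 16.6 × (-3) = -49.8
GC term: 0.41 × 26.316 = 10.79; length term: −675/19 = −35.526
Tm = 81.5 + (-49.8) + 10.79 − 35.526 = 6.964 → 7.0°C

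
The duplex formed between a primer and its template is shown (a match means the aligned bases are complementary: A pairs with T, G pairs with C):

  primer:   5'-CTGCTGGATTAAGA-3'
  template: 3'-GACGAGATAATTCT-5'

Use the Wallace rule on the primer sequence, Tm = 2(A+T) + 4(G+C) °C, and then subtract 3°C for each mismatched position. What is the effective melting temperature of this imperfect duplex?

34°C

Primer base counts: A=4, T=4, G=4, C=2 → A+T=8, G+C=6
Perfect-match Tm = 2(8) + 4(6) = 16 + 24 = 40°C
Mismatches (positions where the bases are not complementary): 2 (at positions 6, 7)
Effective Tm = 40 − 2×3 = 40 − 6 = 34°C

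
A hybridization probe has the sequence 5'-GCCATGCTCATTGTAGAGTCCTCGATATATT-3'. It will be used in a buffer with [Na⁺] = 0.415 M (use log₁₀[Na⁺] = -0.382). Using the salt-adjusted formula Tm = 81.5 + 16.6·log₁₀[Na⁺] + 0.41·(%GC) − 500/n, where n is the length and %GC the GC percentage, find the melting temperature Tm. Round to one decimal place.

Length n = 31. Counting bases: A=7, T=11, G=6, C=7
G+C = 13, so %GC = 13/31 × 100 = 41.935%
Salt term: 16.6 × (-0.382) = -6.341
GC term: 0.41 × 41.935 = 17.193; length term: −500/31 = −16.129
Tm = 81.5 + (-6.341) + 17.193 − 16.129 = 76.223 → 76.2°C

76.2°C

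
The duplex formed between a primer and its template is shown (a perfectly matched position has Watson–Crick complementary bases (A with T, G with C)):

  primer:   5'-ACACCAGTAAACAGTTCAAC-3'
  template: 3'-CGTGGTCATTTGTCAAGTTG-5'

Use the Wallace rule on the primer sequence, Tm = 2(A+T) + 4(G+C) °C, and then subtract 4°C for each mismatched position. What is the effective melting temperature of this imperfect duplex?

52°C

Primer base counts: A=9, T=3, G=2, C=6 → A+T=12, G+C=8
Perfect-match Tm = 2(12) + 4(8) = 24 + 32 = 56°C
Mismatches (positions where the bases are not complementary): 1 (at position 1)
Effective Tm = 56 − 1×4 = 56 − 4 = 52°C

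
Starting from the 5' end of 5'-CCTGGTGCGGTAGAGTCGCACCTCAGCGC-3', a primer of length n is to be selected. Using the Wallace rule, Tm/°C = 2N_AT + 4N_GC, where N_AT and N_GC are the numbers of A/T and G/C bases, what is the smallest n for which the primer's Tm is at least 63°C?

n = 19

First 18 bases: CCTGGTGCGGTAGAGTCG → Tm = 60°C (< 63°C)
First 19 bases: CCTGGTGCGGTAGAGTCGC → Tm = 64°C (≥ 63°C)
Since every base adds ≥2°C, Tm only increases with n, so the threshold is first crossed at n = 19.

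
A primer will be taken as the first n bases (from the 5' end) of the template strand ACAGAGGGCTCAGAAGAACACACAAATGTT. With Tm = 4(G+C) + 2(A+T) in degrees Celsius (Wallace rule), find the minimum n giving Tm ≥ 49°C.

n = 16

First 15 bases: ACAGAGGGCTCAGAA → Tm = 46°C (< 49°C)
First 16 bases: ACAGAGGGCTCAGAAG → Tm = 50°C (≥ 49°C)
Since every base adds ≥2°C, Tm only increases with n, so the threshold is first crossed at n = 16.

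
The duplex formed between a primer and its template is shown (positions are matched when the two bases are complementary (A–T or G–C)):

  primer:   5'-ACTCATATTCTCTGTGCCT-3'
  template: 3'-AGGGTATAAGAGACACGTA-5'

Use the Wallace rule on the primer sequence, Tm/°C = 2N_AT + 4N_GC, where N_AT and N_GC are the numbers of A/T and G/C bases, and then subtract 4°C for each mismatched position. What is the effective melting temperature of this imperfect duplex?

Primer base counts: A=3, T=8, G=2, C=6 → A+T=11, G+C=8
Perfect-match Tm = 2(11) + 4(8) = 22 + 32 = 54°C
Mismatches (positions where the bases are not complementary): 3 (at positions 1, 3, 18)
Effective Tm = 54 − 3×4 = 54 − 12 = 42°C

42°C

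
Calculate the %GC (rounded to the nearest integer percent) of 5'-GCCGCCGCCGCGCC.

Scanning the sequence gives C=9, T=0, G=5, A=0.
G+C = 5 + 9 = 14 out of 14 bases
%GC = 14/14 × 100 = 100% ≈ 100%

100%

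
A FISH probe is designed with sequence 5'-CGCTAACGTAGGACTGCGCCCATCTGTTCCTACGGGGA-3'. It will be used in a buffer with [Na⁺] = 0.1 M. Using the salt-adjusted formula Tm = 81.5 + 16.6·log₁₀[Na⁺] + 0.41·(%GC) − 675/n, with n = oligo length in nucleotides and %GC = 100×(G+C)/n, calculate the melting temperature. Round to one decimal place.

Length n = 38. T=8, G=11, A=7, C=12
G+C = 23, so %GC = 23/38 × 100 = 60.526%
Salt term: 16.6 × (-1) = -16.6
GC term: 0.41 × 60.526 = 24.816; length term: −675/38 = −17.763
Tm = 81.5 + (-16.6) + 24.816 − 17.763 = 71.953 → 72.0°C

72.0°C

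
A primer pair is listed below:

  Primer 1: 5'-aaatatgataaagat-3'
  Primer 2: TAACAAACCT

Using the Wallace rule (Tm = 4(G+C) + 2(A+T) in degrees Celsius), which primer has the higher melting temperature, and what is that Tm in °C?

Primer 1, 34°C

Primer 1: A+T=13, G+C=2 → Tm = 2(13)+4(2) = 34°C
Primer 2: A+T=7, G+C=3 → Tm = 2(7)+4(3) = 26°C
34°C vs 26°C → primer 1 is higher.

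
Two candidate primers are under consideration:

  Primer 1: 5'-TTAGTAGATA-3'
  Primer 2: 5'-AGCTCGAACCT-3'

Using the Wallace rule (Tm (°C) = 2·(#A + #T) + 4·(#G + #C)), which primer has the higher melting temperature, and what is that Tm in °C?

Primer 2, 34°C

Primer 1: A+T=8, G+C=2 → Tm = 2(8)+4(2) = 24°C
Primer 2: A+T=5, G+C=6 → Tm = 2(5)+4(6) = 34°C
24°C vs 34°C → primer 2 is higher.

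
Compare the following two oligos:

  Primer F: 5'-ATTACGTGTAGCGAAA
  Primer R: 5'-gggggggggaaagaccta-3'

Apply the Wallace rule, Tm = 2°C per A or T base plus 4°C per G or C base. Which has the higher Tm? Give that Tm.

Primer R, 60°C

Primer F: A+T=10, G+C=6 → Tm = 2(10)+4(6) = 44°C
Primer R: A+T=6, G+C=12 → Tm = 2(6)+4(12) = 60°C
44°C vs 60°C → primer R is higher.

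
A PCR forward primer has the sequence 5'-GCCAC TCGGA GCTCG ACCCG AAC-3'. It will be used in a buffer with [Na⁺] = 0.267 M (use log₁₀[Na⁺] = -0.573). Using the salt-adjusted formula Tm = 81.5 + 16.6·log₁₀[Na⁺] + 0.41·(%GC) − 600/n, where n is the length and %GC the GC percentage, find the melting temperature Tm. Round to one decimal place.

74.4°C

Length n = 23. Counting bases: T=2, G=6, C=10, A=5
G+C = 16, so %GC = 16/23 × 100 = 69.565%
Salt term: 16.6 × (-0.573) = -9.512
GC term: 0.41 × 69.565 = 28.522; length term: −600/23 = −26.087
Tm = 81.5 + (-9.512) + 28.522 − 26.087 = 74.423 → 74.4°C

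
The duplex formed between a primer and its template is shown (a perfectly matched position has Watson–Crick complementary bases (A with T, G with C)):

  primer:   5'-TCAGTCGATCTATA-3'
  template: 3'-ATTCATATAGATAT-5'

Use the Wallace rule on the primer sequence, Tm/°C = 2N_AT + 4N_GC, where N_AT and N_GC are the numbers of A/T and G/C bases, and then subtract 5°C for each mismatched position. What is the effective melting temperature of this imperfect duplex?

23°C

Primer base counts: A=4, T=5, G=2, C=3 → A+T=9, G+C=5
Perfect-match Tm = 2(9) + 4(5) = 18 + 20 = 38°C
Mismatches (positions where the bases are not complementary): 3 (at positions 2, 6, 7)
Effective Tm = 38 − 3×5 = 38 − 15 = 23°C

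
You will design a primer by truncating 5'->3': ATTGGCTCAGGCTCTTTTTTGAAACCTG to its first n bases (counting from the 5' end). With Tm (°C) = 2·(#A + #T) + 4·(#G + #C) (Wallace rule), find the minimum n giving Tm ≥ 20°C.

First 6 bases: ATTGGC → Tm = 18°C (< 20°C)
First 7 bases: ATTGGCT → Tm = 20°C (≥ 20°C)
Each additional base adds 2°C (A/T) or 4°C (G/C), so Tm is non-decreasing in n; n = 7 is the first length to reach 20°C.

n = 7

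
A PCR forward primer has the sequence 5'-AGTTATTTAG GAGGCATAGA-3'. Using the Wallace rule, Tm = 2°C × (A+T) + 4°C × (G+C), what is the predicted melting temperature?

Scanning the sequence gives A=7, T=6, C=1, G=6.
A+T = 13, G+C = 7
Tm = 2×13 + 4×7 = 54°C

54°C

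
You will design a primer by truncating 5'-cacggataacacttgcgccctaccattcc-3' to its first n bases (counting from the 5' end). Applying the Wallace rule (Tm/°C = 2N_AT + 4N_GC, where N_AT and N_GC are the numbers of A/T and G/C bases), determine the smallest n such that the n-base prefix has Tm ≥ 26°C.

n = 9

First 8 bases: CACGGATA → Tm = 24°C (< 26°C)
First 9 bases: CACGGATAA → Tm = 26°C (≥ 26°C)
Each additional base adds 2°C (A/T) or 4°C (G/C), so Tm is non-decreasing in n; n = 9 is the first length to reach 26°C.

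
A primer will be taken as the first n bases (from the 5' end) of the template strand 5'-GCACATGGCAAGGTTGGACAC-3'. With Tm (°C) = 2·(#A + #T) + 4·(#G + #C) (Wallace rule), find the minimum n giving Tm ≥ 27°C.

First 8 bases: GCACATGG → Tm = 26°C (< 27°C)
First 9 bases: GCACATGGC → Tm = 30°C (≥ 27°C)
Each additional base adds 2°C (A/T) or 4°C (G/C), so Tm is non-decreasing in n; n = 9 is the first length to reach 27°C.

n = 9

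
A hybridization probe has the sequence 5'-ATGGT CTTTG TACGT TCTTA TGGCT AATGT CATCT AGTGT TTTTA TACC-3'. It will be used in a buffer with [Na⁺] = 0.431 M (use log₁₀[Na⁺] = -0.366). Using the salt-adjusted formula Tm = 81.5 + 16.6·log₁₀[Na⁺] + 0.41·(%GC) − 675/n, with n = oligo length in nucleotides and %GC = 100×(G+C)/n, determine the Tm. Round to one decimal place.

Length n = 49. Counting bases: C=8, G=9, T=23, A=9
G+C = 17, so %GC = 17/49 × 100 = 34.694%
Salt term: 16.6 × (-0.366) = -6.076
GC term: 0.41 × 34.694 = 14.225; length term: −675/49 = −13.776
Tm = 81.5 + (-6.076) + 14.225 − 13.776 = 75.873 → 75.9°C

75.9°C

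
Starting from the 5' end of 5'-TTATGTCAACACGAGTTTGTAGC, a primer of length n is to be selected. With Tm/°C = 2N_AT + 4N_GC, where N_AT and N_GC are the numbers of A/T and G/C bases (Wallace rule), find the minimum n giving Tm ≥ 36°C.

n = 13

First 12 bases: TTATGTCAACAC → Tm = 32°C (< 36°C)
First 13 bases: TTATGTCAACACG → Tm = 36°C (≥ 36°C)
Each additional base adds 2°C (A/T) or 4°C (G/C), so Tm is non-decreasing in n; n = 13 is the first length to reach 36°C.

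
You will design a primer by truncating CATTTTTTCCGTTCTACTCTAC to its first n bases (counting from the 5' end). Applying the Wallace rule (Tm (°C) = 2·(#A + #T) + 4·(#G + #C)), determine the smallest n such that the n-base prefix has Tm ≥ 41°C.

First 15 bases: CATTTTTTCCGTTCT → Tm = 40°C (< 41°C)
First 16 bases: CATTTTTTCCGTTCTA → Tm = 42°C (≥ 41°C)
Each additional base adds 2°C (A/T) or 4°C (G/C), so Tm is non-decreasing in n; n = 16 is the first length to reach 41°C.

n = 16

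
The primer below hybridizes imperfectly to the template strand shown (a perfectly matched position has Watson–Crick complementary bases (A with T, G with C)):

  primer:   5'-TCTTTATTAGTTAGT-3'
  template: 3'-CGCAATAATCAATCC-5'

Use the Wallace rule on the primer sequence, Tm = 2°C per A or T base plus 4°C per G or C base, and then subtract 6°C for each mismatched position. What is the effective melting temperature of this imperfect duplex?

18°C

Primer base counts: A=3, T=9, G=2, C=1 → A+T=12, G+C=3
Perfect-match Tm = 2(12) + 4(3) = 24 + 12 = 36°C
Mismatches (positions where the bases are not complementary): 3 (at positions 1, 3, 15)
Effective Tm = 36 − 3×6 = 36 − 18 = 18°C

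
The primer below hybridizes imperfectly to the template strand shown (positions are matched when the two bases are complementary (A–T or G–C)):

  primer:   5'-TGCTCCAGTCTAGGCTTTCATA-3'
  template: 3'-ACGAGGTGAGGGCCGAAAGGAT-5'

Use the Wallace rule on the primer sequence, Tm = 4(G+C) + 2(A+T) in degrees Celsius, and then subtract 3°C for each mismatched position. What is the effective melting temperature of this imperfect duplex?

52°C

Primer base counts: A=4, T=8, G=4, C=6 → A+T=12, G+C=10
Perfect-match Tm = 2(12) + 4(10) = 24 + 40 = 64°C
Mismatches (positions where the bases are not complementary): 4 (at positions 8, 11, 12, 20)
Effective Tm = 64 − 4×3 = 64 − 12 = 52°C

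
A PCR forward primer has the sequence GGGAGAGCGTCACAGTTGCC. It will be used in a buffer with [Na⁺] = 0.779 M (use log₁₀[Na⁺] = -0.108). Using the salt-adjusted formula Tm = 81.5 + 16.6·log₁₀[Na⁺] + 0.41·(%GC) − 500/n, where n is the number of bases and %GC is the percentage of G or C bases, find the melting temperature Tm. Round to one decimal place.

Length n = 20. G=8, C=5, T=3, A=4
G+C = 13, so %GC = 13/20 × 100 = 65%
Salt term: 16.6 × (-0.108) = -1.793
GC term: 0.41 × 65 = 26.65; length term: −500/20 = −25
Tm = 81.5 + (-1.793) + 26.65 − 25 = 81.357 → 81.4°C

81.4°C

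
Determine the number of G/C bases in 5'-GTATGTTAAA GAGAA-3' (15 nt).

4

Counting bases: A=7, T=4, G=4, C=0
Total G or C: 4 + 0 = 4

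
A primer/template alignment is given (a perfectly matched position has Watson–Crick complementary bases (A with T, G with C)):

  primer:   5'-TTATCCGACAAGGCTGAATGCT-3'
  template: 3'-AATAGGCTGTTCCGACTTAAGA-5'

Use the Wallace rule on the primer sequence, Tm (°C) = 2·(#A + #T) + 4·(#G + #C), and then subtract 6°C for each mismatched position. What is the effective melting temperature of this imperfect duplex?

58°C

Primer base counts: A=6, T=6, G=5, C=5 → A+T=12, G+C=10
Perfect-match Tm = 2(12) + 4(10) = 24 + 40 = 64°C
Mismatches (positions where the bases are not complementary): 1 (at position 20)
Effective Tm = 64 − 1×6 = 64 − 6 = 58°C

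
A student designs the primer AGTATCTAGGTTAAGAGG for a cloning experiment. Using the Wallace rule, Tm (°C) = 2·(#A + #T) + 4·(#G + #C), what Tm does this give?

50°C

Counting bases: A=6, C=1, T=5, G=6
A+T = 11, G+C = 7
Tm = 2(11) + 4(7) = 22 + 28 = 50°C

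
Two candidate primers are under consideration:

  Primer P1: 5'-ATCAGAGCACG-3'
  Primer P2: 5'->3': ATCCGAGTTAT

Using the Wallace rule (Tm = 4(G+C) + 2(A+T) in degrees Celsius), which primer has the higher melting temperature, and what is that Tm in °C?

Primer P1, 34°C

Primer P1: A+T=5, G+C=6 → Tm = 2(5)+4(6) = 34°C
Primer P2: A+T=7, G+C=4 → Tm = 2(7)+4(4) = 30°C
34°C vs 30°C → primer P1 is higher.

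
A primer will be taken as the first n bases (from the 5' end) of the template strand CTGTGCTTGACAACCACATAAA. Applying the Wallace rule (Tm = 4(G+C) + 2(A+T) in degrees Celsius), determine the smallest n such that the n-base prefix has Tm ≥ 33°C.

First 10 bases: CTGTGCTTGA → Tm = 30°C (< 33°C)
First 11 bases: CTGTGCTTGAC → Tm = 34°C (≥ 33°C)
Each additional base adds 2°C (A/T) or 4°C (G/C), so Tm is non-decreasing in n; n = 11 is the first length to reach 33°C.

n = 11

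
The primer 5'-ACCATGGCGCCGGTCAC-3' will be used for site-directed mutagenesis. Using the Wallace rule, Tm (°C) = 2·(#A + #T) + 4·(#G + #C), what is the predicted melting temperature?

Base counts: A=3, T=2, G=5, C=7
AT pairs contribute 5, GC pairs contribute 12.
Tm = 2×5 + 4×12 = 58°C

58°C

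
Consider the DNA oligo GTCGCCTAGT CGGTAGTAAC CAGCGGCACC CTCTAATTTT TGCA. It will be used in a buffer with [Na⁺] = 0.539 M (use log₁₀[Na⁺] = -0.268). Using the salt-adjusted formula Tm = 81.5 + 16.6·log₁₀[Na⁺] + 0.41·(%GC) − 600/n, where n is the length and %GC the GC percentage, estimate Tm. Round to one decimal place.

84.8°C

Length n = 44. Scanning the sequence gives C=13, A=9, G=10, T=12.
G+C = 23, so %GC = 23/44 × 100 = 52.273%
Salt term: 16.6 × (-0.268) = -4.449
GC term: 0.41 × 52.273 = 21.432; length term: −600/44 = −13.636
Tm = 81.5 + (-4.449) + 21.432 − 13.636 = 84.847 → 84.8°C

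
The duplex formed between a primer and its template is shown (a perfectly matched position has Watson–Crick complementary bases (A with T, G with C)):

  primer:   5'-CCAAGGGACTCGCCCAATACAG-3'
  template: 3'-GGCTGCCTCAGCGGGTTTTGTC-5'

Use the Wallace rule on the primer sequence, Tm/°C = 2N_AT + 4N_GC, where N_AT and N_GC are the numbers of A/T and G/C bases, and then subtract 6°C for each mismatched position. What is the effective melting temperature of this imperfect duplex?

Primer base counts: A=7, T=2, G=5, C=8 → A+T=9, G+C=13
Perfect-match Tm = 2(9) + 4(13) = 18 + 52 = 70°C
Mismatches (positions where the bases are not complementary): 4 (at positions 3, 5, 9, 18)
Effective Tm = 70 − 4×6 = 70 − 24 = 46°C

46°C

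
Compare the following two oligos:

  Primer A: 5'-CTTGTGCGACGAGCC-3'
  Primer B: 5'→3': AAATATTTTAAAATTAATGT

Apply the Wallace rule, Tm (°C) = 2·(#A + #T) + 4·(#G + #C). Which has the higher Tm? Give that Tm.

Primer A: A+T=5, G+C=10 → Tm = 2(5)+4(10) = 50°C
Primer B: A+T=19, G+C=1 → Tm = 2(19)+4(1) = 42°C
50°C vs 42°C → primer A is higher.

Primer A, 50°C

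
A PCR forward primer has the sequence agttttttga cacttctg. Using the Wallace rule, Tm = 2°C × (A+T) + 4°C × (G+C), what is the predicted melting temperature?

48°C

Counting bases: T=9, A=3, C=3, G=3
So N_AT = 12 and N_GC = 6.
Tm = 2×12 + 4×6 = 48°C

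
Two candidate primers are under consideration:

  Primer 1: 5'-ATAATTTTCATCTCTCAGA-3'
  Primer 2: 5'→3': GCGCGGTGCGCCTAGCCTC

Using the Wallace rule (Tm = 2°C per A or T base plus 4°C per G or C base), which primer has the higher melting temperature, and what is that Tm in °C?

Primer 1: A+T=14, G+C=5 → Tm = 2(14)+4(5) = 48°C
Primer 2: A+T=4, G+C=15 → Tm = 2(4)+4(15) = 68°C
48°C vs 68°C → primer 2 is higher.

Primer 2, 68°C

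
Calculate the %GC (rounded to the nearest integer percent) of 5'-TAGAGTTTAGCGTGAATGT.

37%

G=6, A=5, T=7, C=1
G+C = 6 + 1 = 7 out of 19 bases
%GC = 7/19 × 100 = 36.84% ≈ 37%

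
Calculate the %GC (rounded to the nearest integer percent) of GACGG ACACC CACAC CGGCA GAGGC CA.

70%

Scanning the sequence gives A=8, T=0, G=8, C=11.
G+C = 8 + 11 = 19 out of 27 bases
%GC = 19/27 × 100 = 70.37% ≈ 70%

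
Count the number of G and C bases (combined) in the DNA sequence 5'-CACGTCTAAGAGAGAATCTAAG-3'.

Scanning the sequence gives C=4, G=5, T=4, A=9.
G+C = 5 + 4 = 9

9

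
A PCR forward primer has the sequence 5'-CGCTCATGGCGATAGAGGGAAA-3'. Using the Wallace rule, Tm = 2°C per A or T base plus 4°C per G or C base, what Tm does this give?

68°C

Base counts: C=4, G=8, T=3, A=7
So N_AT = 10 and N_GC = 12.
Tm = 2(10) + 4(12) = 20 + 48 = 68°C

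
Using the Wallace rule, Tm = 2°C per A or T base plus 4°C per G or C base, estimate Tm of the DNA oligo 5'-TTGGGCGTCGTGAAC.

48°C

Scanning the sequence gives T=4, C=3, G=6, A=2.
AT pairs contribute 6, GC pairs contribute 9.
Tm = 2(6) + 4(9) = 12 + 36 = 48°C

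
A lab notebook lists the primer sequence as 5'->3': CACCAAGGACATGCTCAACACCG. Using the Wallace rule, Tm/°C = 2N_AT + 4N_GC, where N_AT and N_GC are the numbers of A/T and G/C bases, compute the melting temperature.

Counting bases: A=8, C=9, G=4, T=2
So N_AT = 10 and N_GC = 13.
Tm = 2×10 + 4×13 = 72°C

72°C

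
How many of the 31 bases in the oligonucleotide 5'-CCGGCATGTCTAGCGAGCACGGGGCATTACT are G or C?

G=10, A=6, T=6, C=9
Total G or C: 10 + 9 = 19

19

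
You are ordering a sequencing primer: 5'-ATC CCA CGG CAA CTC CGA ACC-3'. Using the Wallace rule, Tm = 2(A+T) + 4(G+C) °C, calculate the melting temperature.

68°C

Scanning the sequence gives T=2, A=6, C=10, G=3.
A+T = 8, G+C = 13
Tm = 4·13 + 2·8 = 52 + 16 = 68°C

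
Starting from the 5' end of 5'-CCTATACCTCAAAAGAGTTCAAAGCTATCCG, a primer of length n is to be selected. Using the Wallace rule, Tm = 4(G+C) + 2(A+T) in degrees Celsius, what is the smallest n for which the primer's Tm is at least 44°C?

n = 16

First 15 bases: CCTATACCTCAAAAG → Tm = 42°C (< 44°C)
First 16 bases: CCTATACCTCAAAAGA → Tm = 44°C (≥ 44°C)
Each additional base adds 2°C (A/T) or 4°C (G/C), so Tm is non-decreasing in n; n = 16 is the first length to reach 44°C.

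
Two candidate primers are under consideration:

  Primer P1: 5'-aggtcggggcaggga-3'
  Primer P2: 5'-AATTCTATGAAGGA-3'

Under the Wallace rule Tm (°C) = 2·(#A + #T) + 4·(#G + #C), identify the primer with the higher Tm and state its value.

Primer P1, 52°C

Primer P1: A+T=4, G+C=11 → Tm = 2(4)+4(11) = 52°C
Primer P2: A+T=10, G+C=4 → Tm = 2(10)+4(4) = 36°C
52°C vs 36°C → primer P1 is higher.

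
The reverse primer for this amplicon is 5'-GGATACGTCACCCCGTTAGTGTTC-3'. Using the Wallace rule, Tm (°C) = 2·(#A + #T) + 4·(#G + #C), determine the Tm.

Base counts: G=6, T=7, A=4, C=7
So N_AT = 11 and N_GC = 13.
Tm = 4·13 + 2·11 = 52 + 22 = 74°C

74°C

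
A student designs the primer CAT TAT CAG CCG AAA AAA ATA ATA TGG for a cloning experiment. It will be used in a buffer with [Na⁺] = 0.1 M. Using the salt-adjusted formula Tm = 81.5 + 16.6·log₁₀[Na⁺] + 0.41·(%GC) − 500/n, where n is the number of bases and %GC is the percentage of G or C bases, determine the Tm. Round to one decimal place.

Length n = 27. Scanning the sequence gives T=6, C=4, G=4, A=13.
G+C = 8, so %GC = 8/27 × 100 = 29.63%
Salt term: 16.6 × (-1) = -16.6
GC term: 0.41 × 29.63 = 12.148; length term: −500/27 = −18.519
Tm = 81.5 + (-16.6) + 12.148 − 18.519 = 58.529 → 58.5°C

58.5°C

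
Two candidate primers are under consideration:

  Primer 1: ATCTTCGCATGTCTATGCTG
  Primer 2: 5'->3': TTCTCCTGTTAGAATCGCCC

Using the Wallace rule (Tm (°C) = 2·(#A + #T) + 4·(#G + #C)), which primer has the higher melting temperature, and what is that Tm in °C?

Primer 1: A+T=11, G+C=9 → Tm = 2(11)+4(9) = 58°C
Primer 2: A+T=10, G+C=10 → Tm = 2(10)+4(10) = 60°C
58°C vs 60°C → primer 2 is higher.

Primer 2, 60°C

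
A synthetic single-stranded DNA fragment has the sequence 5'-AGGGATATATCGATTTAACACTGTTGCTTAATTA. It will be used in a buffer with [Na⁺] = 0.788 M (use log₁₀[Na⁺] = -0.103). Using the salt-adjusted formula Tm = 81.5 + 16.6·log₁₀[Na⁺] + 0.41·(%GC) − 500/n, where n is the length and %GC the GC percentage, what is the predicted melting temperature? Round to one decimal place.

77.1°C

Length n = 34. Counting bases: A=11, G=6, T=13, C=4
G+C = 10, so %GC = 10/34 × 100 = 29.412%
Salt term: 16.6 × (-0.103) = -1.71
GC term: 0.41 × 29.412 = 12.059; length term: −500/34 = −14.706
Tm = 81.5 + (-1.71) + 12.059 − 14.706 = 77.143 → 77.1°C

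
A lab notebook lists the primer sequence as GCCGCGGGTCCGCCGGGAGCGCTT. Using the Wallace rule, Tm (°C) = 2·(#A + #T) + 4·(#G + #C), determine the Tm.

Base counts: C=9, G=11, T=3, A=1
A+T = 4, G+C = 20
Tm = 2(4) + 4(20) = 8 + 80 = 88°C

88°C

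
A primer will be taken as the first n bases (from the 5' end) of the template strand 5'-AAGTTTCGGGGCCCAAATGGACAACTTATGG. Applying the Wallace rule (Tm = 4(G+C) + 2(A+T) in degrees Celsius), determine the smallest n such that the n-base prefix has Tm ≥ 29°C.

n = 10

First 9 bases: AAGTTTCGG → Tm = 26°C (< 29°C)
First 10 bases: AAGTTTCGGG → Tm = 30°C (≥ 29°C)
Since every base adds ≥2°C, Tm only increases with n, so the threshold is first crossed at n = 10.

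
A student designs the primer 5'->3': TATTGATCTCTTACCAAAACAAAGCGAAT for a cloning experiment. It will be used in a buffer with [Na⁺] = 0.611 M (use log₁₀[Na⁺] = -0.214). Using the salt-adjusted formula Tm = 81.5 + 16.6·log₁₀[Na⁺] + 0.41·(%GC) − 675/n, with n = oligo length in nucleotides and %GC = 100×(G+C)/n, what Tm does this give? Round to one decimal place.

Length n = 29. Base counts: G=3, A=12, C=6, T=8
G+C = 9, so %GC = 9/29 × 100 = 31.034%
Salt term: 16.6 × (-0.214) = -3.552
GC term: 0.41 × 31.034 = 12.724; length term: −675/29 = −23.276
Tm = 81.5 + (-3.552) + 12.724 − 23.276 = 67.396 → 67.4°C

67.4°C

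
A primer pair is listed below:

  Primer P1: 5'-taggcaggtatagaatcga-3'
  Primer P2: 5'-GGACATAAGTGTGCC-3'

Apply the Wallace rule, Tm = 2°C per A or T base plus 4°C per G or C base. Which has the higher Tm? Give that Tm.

Primer P1, 54°C

Primer P1: A+T=11, G+C=8 → Tm = 2(11)+4(8) = 54°C
Primer P2: A+T=7, G+C=8 → Tm = 2(7)+4(8) = 46°C
54°C vs 46°C → primer P1 is higher.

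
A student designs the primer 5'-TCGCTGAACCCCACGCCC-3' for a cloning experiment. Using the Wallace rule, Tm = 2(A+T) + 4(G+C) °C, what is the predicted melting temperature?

62°C

Scanning the sequence gives G=3, C=10, T=2, A=3.
AT pairs contribute 5, GC pairs contribute 13.
Tm = 2×5 + 4×13 = 62°C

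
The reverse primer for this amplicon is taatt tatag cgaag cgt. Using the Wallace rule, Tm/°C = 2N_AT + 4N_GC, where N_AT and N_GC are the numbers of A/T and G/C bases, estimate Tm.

Scanning the sequence gives A=6, C=2, G=4, T=6.
A+T = 12, G+C = 6
Tm = 2×12 + 4×6 = 48°C

48°C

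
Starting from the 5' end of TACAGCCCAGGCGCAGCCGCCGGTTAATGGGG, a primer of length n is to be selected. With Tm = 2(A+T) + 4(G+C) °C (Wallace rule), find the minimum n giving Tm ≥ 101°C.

n = 31

First 30 bases: TACAGCCCAGGCGCAGCCGCCGGTTAATGG → Tm = 100°C (< 101°C)
First 31 bases: TACAGCCCAGGCGCAGCCGCCGGTTAATGGG → Tm = 104°C (≥ 101°C)
Since every base adds ≥2°C, Tm only increases with n, so the threshold is first crossed at n = 31.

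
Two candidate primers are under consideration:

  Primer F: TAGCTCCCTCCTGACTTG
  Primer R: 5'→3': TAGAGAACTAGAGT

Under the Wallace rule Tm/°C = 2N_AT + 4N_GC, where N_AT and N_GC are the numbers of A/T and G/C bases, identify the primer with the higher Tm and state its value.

Primer F: A+T=8, G+C=10 → Tm = 2(8)+4(10) = 56°C
Primer R: A+T=9, G+C=5 → Tm = 2(9)+4(5) = 38°C
56°C vs 38°C → primer F is higher.

Primer F, 56°C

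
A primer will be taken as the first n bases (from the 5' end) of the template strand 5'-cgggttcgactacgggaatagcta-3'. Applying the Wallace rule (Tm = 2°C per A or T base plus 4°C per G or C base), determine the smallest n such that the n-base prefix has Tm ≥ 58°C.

n = 18

First 17 bases: CGGGTTCGACTACGGGA → Tm = 56°C (< 58°C)
First 18 bases: CGGGTTCGACTACGGGAA → Tm = 58°C (≥ 58°C)
Since every base adds ≥2°C, Tm only increases with n, so the threshold is first crossed at n = 18.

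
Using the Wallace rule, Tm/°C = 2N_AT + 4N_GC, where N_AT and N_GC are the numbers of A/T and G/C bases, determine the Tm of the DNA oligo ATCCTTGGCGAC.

Base counts: A=2, G=3, C=4, T=3
So N_AT = 5 and N_GC = 7.
Tm = 2×5 + 4×7 = 38°C

38°C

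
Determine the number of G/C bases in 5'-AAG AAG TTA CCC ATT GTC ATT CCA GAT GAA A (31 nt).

Counting bases: C=6, A=12, T=8, G=5
G+C = 5 + 6 = 11

11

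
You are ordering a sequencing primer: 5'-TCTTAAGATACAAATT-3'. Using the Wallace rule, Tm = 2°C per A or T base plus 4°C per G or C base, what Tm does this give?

38°C

G=1, C=2, T=6, A=7
So N_AT = 13 and N_GC = 3.
Tm = 2×13 + 4×3 = 38°C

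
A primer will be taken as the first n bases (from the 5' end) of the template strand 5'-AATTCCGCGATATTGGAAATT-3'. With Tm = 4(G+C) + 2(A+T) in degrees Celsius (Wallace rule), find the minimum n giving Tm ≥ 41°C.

n = 15

First 14 bases: AATTCCGCGATATT → Tm = 38°C (< 41°C)
First 15 bases: AATTCCGCGATATTG → Tm = 42°C (≥ 41°C)
Each additional base adds 2°C (A/T) or 4°C (G/C), so Tm is non-decreasing in n; n = 15 is the first length to reach 41°C.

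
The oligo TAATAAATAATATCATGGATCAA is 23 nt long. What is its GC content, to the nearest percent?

17%

Scanning the sequence gives G=2, C=2, T=7, A=12.
G+C = 2 + 2 = 4 out of 23 bases
%GC = 4/23 × 100 = 17.39% ≈ 17%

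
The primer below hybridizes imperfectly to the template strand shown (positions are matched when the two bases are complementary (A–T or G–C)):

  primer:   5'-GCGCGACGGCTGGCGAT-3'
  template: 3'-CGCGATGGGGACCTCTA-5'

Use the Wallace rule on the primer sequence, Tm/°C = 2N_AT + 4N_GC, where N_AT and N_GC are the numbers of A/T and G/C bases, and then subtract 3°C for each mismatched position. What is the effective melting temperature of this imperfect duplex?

48°C

Primer base counts: A=2, T=2, G=8, C=5 → A+T=4, G+C=13
Perfect-match Tm = 2(4) + 4(13) = 8 + 52 = 60°C
Mismatches (positions where the bases are not complementary): 4 (at positions 5, 8, 9, 14)
Effective Tm = 60 − 4×3 = 60 − 12 = 48°C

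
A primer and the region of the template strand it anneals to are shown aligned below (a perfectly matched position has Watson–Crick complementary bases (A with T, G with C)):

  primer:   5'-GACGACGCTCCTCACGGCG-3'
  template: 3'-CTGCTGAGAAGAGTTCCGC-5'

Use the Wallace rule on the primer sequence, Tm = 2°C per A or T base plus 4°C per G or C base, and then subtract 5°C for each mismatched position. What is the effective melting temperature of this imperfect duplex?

Primer base counts: A=3, T=2, G=6, C=8 → A+T=5, G+C=14
Perfect-match Tm = 2(5) + 4(14) = 10 + 56 = 66°C
Mismatches (positions where the bases are not complementary): 3 (at positions 7, 10, 15)
Effective Tm = 66 − 3×5 = 66 − 15 = 51°C

51°C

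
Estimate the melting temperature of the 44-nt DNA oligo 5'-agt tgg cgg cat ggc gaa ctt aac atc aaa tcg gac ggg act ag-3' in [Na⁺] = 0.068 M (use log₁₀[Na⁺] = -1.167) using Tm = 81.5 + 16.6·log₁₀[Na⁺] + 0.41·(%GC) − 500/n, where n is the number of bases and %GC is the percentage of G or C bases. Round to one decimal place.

Length n = 44. Base counts: T=8, A=13, G=14, C=9
G+C = 23, so %GC = 23/44 × 100 = 52.273%
Salt term: 16.6 × (-1.167) = -19.372
GC term: 0.41 × 52.273 = 21.432; length term: −500/44 = −11.364
Tm = 81.5 + (-19.372) + 21.432 − 11.364 = 72.196 → 72.2°C

72.2°C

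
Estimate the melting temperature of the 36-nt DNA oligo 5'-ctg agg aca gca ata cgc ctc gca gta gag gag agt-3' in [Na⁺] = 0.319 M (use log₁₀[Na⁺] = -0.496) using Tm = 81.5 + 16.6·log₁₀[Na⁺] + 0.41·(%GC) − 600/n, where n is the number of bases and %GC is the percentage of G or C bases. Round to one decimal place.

Length n = 36. Scanning the sequence gives A=11, G=12, T=5, C=8.
G+C = 20, so %GC = 20/36 × 100 = 55.556%
Salt term: 16.6 × (-0.496) = -8.234
GC term: 0.41 × 55.556 = 22.778; length term: −600/36 = −16.667
Tm = 81.5 + (-8.234) + 22.778 − 16.667 = 79.377 → 79.4°C

79.4°C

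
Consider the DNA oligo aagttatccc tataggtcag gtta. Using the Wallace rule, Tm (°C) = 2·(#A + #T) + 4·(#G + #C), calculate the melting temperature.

66°C

Scanning the sequence gives T=8, C=4, A=7, G=5.
AT pairs contribute 15, GC pairs contribute 9.
Tm = 2×15 + 4×9 = 66°C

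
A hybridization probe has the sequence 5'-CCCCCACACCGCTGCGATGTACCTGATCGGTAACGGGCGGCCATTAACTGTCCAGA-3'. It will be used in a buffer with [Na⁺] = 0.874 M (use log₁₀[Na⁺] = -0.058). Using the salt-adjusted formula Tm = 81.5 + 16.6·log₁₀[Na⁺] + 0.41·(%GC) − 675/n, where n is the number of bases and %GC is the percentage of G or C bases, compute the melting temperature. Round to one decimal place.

Length n = 56. Base counts: C=20, A=12, G=14, T=10
G+C = 34, so %GC = 34/56 × 100 = 60.714%
Salt term: 16.6 × (-0.058) = -0.963
GC term: 0.41 × 60.714 = 24.893; length term: −675/56 = −12.054
Tm = 81.5 + (-0.963) + 24.893 − 12.054 = 93.376 → 93.4°C

93.4°C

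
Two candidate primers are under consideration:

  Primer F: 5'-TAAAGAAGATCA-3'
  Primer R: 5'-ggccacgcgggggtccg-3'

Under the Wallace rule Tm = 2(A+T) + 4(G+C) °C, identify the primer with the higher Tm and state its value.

Primer R, 64°C

Primer F: A+T=9, G+C=3 → Tm = 2(9)+4(3) = 30°C
Primer R: A+T=2, G+C=15 → Tm = 2(2)+4(15) = 64°C
30°C vs 64°C → primer R is higher.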